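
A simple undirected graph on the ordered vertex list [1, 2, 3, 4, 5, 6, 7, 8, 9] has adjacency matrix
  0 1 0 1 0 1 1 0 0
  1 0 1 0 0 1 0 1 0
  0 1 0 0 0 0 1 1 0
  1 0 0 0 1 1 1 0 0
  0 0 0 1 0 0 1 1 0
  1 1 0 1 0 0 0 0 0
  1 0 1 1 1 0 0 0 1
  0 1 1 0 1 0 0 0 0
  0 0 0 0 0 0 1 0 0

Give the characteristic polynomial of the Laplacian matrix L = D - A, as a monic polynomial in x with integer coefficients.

x^9 - 30x^8 + 380x^7 - 2642x^6 + 10964x^5 - 27610x^4 + 40832x^3 - 32042x^2 + 10035x

Each diagonal entry of L is the vertex degree and each off-diagonal entry is -1 where an edge is present, 0 otherwise; in the order [1, 2, 3, 4, 5, 6, 7, 8, 9] the diagonal is [4, 4, 3, 4, 3, 3, 5, 3, 1]. Computing det(xI - L) by cofactor expansion (or equivalently via sum-over-permutations) gives x^9 - 30x^8 + 380x^7 - 2642x^6 + 10964x^5 - 27610x^4 + 40832x^3 - 32042x^2 + 10035x. The constant term is 0 because L is singular (the all-ones vector lies in its kernel). There is one zero in the spectrum, matching the 1 component. By the matrix-tree theorem the graph has (1/9) * product of the nonzero eigenvalues = 1115 spanning trees.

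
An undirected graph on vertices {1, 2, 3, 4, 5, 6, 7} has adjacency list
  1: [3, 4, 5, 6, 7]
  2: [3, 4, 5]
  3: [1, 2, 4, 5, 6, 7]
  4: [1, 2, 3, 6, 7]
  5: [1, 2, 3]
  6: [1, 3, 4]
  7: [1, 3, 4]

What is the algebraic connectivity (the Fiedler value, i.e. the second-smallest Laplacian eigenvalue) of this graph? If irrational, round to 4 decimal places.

2.2679

Reading degrees in the order [1, 2, 3, 4, 5, 6, 7] gives [5, 3, 6, 5, 3, 3, 3]; set D = diag(5, 3, 6, 5, 3, 3, 3) and form L = D - A. The sorted Laplacian eigenvalues are [0, 2.2679, 3, 3.5858, 5.7321, 6.4142, 7]; the algebraic connectivity is the second entry, 2.2679. The largest eigenvalue, 7, is at most the vertex count 7. The eigenvalues sum to 28, which equals trace(L) = 2|E|.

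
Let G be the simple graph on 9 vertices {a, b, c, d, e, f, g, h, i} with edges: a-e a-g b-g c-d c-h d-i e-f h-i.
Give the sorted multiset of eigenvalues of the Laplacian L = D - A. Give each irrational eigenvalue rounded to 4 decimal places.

[0, 0, 0.3820, 1.3820, 2, 2, 2.6180, 3.6180, 4]

Reading degrees in the order [a, b, c, d, e, f, g, h, i] gives [2, 1, 2, 2, 2, 1, 2, 2, 2]; set D = diag(2, 1, 2, 2, 2, 1, 2, 2, 2) and form L = D - A. Since every row of L sums to 0, the all-ones vector is in the kernel and 0 is an eigenvalue. The 2 zero eigenvalues correspond to the 2 connected components. There are 2 zeros in the spectrum, matching the 2 components.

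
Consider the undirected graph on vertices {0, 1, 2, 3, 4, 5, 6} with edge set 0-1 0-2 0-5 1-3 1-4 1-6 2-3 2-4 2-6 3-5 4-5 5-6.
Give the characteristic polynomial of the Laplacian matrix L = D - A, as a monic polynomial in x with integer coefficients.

Reading degrees in the order [0, 1, 2, 3, 4, 5, 6] gives [3, 4, 4, 3, 3, 4, 3]; set D = diag(3, 4, 4, 3, 3, 4, 3) and form L = D - A. The eigenvalues of L are [0, 3, 3, 3, 4, 4, 7]; the characteristic polynomial is the product of (x - lambda_i), which multiplies out to x^7 - 24x^6 + 234x^5 - 1192x^4 + 3357x^3 - 4968x^2 + 3024x. The coefficient of x^6 equals -trace(L) = -24, matching the sum of degrees. The eigenvalues sum to 24, which equals trace(L) = 2|E|. By the matrix-tree theorem the graph has (1/7) * product of the nonzero eigenvalues = 432 spanning trees.

x^7 - 24x^6 + 234x^5 - 1192x^4 + 3357x^3 - 4968x^2 + 3024x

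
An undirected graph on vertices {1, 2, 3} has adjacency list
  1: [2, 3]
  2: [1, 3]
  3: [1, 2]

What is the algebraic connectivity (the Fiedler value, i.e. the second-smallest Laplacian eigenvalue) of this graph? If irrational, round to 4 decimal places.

3

With the vertex order [1, 2, 3], the degrees are [2, 2, 2], giving D = diag(2, 2, 2) and L = D - A. The smallest Laplacian eigenvalue is always 0. The next one, lambda_2 = 3, measures how hard the graph is to disconnect: larger values mean better connectivity. The largest eigenvalue, 3, is at most the vertex count 3. There is one zero in the spectrum, matching the 1 component.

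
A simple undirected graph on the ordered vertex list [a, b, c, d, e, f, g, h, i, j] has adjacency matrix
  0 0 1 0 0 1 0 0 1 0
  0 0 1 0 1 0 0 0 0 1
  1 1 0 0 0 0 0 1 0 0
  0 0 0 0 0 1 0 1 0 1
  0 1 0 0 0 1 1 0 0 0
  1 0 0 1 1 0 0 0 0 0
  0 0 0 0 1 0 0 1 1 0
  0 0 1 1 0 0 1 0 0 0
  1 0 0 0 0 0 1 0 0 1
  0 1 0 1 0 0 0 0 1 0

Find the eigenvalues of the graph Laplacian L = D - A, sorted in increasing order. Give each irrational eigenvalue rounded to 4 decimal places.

Reading degrees in the order [a, b, c, d, e, f, g, h, i, j] gives [3, 3, 3, 3, 3, 3, 3, 3, 3, 3]; set D = diag(3, 3, 3, 3, 3, 3, 3, 3, 3, 3) and form L = D - A. L is symmetric positive semidefinite, so every eigenvalue is real and nonnegative. The eigenvalues sum to 30, which equals trace(L) = 2|E|. The largest eigenvalue, 5, is at most the vertex count 10.

[0, 2, 2, 2, 2, 2, 5, 5, 5, 5]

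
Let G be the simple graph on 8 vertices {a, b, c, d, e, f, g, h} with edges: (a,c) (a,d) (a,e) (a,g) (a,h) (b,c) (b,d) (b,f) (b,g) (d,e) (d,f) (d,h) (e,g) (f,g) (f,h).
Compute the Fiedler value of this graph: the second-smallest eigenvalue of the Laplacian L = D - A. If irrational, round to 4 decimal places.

Each diagonal entry of L is the vertex degree and each off-diagonal entry is -1 where an edge is present, 0 otherwise; in the order [a, b, c, d, e, f, g, h] the diagonal is [5, 4, 2, 5, 3, 4, 4, 3]. The sorted Laplacian eigenvalues are [0, 1.7973, 2.5339, 3.0449, 4.5680, 5.2934, 5.7690, 6.9936]; the algebraic connectivity is the second entry, 1.7973. The largest eigenvalue, 6.9936, is at most the vertex count 8. By the matrix-tree theorem the graph has (1/8) * product of the nonzero eigenvalues = 1691 spanning trees.

1.7973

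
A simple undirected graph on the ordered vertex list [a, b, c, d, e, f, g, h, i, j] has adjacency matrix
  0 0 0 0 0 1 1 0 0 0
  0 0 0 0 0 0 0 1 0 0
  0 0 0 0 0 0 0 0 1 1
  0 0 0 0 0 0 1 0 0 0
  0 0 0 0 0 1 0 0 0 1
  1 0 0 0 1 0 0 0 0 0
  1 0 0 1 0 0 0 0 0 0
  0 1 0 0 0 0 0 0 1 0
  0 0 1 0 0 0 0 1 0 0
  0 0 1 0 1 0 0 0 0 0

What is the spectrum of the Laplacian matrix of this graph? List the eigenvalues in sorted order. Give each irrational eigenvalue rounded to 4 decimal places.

With the vertex order [a, b, c, d, e, f, g, h, i, j], the degrees are [2, 1, 2, 1, 2, 2, 2, 2, 2, 2], giving D = diag(2, 1, 2, 1, 2, 2, 2, 2, 2, 2) and L = D - A. L is symmetric positive semidefinite, so every eigenvalue is real and nonnegative. The single zero eigenvalue shows the graph is connected. By the matrix-tree theorem the graph has (1/10) * product of the nonzero eigenvalues = 1 spanning tree. The eigenvalues sum to 18, which equals trace(L) = 2|E|.

[0, 0.0979, 0.3820, 0.8244, 1.3820, 2, 2.6180, 3.1756, 3.6180, 3.9021]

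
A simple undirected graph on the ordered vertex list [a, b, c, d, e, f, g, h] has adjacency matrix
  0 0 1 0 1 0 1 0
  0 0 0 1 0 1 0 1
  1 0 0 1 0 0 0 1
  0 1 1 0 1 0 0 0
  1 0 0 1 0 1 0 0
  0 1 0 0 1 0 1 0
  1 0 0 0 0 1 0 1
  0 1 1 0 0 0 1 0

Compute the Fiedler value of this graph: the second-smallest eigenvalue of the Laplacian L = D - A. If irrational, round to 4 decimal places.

With the vertex order [a, b, c, d, e, f, g, h], the degrees are [3, 3, 3, 3, 3, 3, 3, 3], giving D = diag(3, 3, 3, 3, 3, 3, 3, 3) and L = D - A. Computing the eigenvalues of L and sorting gives [0, 2, 2, 2, 4, 4, 4, 6]. The Fiedler value lambda_2 = 2 is strictly positive, so the graph is connected. The largest eigenvalue, 6, is at most the vertex count 8.

2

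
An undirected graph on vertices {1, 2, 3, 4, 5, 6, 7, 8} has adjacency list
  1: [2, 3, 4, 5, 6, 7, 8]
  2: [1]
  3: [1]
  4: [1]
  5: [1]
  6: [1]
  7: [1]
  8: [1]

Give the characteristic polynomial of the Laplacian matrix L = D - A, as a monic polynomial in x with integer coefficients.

x^8 - 14x^7 + 63x^6 - 140x^5 + 175x^4 - 126x^3 + 49x^2 - 8x

Reading degrees in the order [1, 2, 3, 4, 5, 6, 7, 8] gives [7, 1, 1, 1, 1, 1, 1, 1]; set D = diag(7, 1, 1, 1, 1, 1, 1, 1) and form L = D - A. The eigenvalues of L are [0, 1, 1, 1, 1, 1, 1, 8]; the characteristic polynomial is the product of (x - lambda_i), which multiplies out to x^8 - 14x^7 + 63x^6 - 140x^5 + 175x^4 - 126x^3 + 49x^2 - 8x. Since p(0) = det(-L) = 0, x divides p(x).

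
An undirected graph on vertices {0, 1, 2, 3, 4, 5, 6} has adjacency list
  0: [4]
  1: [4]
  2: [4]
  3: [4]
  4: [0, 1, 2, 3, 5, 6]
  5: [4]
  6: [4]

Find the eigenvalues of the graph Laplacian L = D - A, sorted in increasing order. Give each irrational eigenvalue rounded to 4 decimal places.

[0, 1, 1, 1, 1, 1, 7]

With the vertex order [0, 1, 2, 3, 4, 5, 6], the degrees are [1, 1, 1, 1, 6, 1, 1], giving D = diag(1, 1, 1, 1, 6, 1, 1) and L = D - A. L is symmetric positive semidefinite, so every eigenvalue is real and nonnegative. The eigenvalues sum to 12, which equals trace(L) = 2|E|.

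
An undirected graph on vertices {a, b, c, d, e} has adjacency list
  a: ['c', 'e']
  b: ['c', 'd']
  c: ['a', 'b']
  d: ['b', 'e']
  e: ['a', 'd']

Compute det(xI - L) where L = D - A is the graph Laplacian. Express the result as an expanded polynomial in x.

Each diagonal entry of L is the vertex degree and each off-diagonal entry is -1 where an edge is present, 0 otherwise; in the order [a, b, c, d, e] the diagonal is [2, 2, 2, 2, 2]. L has integer entries, so p(x) = det(xI - L) has integer coefficients. Expanding the determinant yields x^5 - 10x^4 + 35x^3 - 50x^2 + 25x. The coefficient of x^4 equals -trace(L) = -10, matching the sum of degrees.

x^5 - 10x^4 + 35x^3 - 50x^2 + 25x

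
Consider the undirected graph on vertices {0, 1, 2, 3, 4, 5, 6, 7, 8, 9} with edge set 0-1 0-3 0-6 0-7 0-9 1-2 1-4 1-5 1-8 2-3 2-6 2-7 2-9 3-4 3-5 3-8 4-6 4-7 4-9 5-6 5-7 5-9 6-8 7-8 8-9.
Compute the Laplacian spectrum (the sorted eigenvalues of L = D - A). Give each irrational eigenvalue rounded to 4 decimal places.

Reading degrees in the order [0, 1, 2, 3, 4, 5, 6, 7, 8, 9] gives [5, 5, 5, 5, 5, 5, 5, 5, 5, 5]; set D = diag(5, 5, 5, 5, 5, 5, 5, 5, 5, 5) and form L = D - A. Since every row of L sums to 0, the all-ones vector is in the kernel and 0 is an eigenvalue. By the matrix-tree theorem the graph has (1/10) * product of the nonzero eigenvalues = 390625 spanning trees.

[0, 5, 5, 5, 5, 5, 5, 5, 5, 10]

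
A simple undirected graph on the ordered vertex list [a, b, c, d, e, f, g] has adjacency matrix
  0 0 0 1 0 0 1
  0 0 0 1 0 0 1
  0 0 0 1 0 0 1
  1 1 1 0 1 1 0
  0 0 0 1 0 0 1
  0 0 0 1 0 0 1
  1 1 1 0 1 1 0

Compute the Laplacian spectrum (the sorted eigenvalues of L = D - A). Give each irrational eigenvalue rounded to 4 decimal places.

Reading degrees in the order [a, b, c, d, e, f, g] gives [2, 2, 2, 5, 2, 2, 5]; set D = diag(2, 2, 2, 5, 2, 2, 5) and form L = D - A. The multiplicity of 0 as a Laplacian eigenvalue equals the number of connected components. The single zero eigenvalue shows the graph is connected.

[0, 2, 2, 2, 2, 5, 7]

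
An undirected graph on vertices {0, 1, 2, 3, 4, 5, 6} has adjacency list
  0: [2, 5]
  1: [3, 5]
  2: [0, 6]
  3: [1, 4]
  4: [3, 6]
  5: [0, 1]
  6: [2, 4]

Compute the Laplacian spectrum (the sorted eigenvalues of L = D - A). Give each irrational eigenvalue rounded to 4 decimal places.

With the vertex order [0, 1, 2, 3, 4, 5, 6], the degrees are [2, 2, 2, 2, 2, 2, 2], giving D = diag(2, 2, 2, 2, 2, 2, 2) and L = D - A. Diagonalising L (or applying a numerical eigensolver to the 7x7 matrix) gives the spectrum above. The single zero eigenvalue shows the graph is connected. The eigenvalues sum to 14, which equals trace(L) = 2|E|. There is one zero in the spectrum, matching the 1 component.

[0, 0.7530, 0.7530, 2.4450, 2.4450, 3.8019, 3.8019]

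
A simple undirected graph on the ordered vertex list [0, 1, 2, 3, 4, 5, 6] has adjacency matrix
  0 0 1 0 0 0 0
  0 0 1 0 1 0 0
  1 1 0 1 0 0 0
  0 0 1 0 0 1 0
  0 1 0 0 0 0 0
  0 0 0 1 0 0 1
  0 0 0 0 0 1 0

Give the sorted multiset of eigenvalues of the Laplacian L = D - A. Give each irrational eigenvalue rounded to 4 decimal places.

With the vertex order [0, 1, 2, 3, 4, 5, 6], the degrees are [1, 2, 3, 2, 1, 2, 1], giving D = diag(1, 2, 3, 2, 1, 2, 1) and L = D - A. Since every row of L sums to 0, the all-ones vector is in the kernel and 0 is an eigenvalue. The single zero eigenvalue shows the graph is connected. By the matrix-tree theorem the graph has (1/7) * product of the nonzero eigenvalues = 1 spanning tree.

[0, 0.2603, 0.6262, 1.4055, 2.2742, 3.0996, 4.3342]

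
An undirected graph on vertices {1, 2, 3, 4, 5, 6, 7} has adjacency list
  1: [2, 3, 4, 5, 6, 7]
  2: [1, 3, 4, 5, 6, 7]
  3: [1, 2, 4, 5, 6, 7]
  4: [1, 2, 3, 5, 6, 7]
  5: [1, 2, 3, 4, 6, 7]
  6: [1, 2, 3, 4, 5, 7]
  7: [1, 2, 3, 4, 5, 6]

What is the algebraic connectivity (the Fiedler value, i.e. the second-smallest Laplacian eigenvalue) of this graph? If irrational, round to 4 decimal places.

7

With the vertex order [1, 2, 3, 4, 5, 6, 7], the degrees are [6, 6, 6, 6, 6, 6, 6], giving D = diag(6, 6, 6, 6, 6, 6, 6) and L = D - A. The smallest Laplacian eigenvalue is always 0. The next one, lambda_2 = 7, measures how hard the graph is to disconnect: larger values mean better connectivity. The eigenvalues sum to 42, which equals trace(L) = 2|E|.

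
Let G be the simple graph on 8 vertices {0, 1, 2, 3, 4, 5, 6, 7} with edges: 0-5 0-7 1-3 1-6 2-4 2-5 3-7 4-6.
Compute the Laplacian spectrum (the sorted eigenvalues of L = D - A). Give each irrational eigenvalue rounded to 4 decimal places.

Each diagonal entry of L is the vertex degree and each off-diagonal entry is -1 where an edge is present, 0 otherwise; in the order [0, 1, 2, 3, 4, 5, 6, 7] the diagonal is [2, 2, 2, 2, 2, 2, 2, 2]. Since every row of L sums to 0, the all-ones vector is in the kernel and 0 is an eigenvalue. The single zero eigenvalue shows the graph is connected.

[0, 0.5858, 0.5858, 2, 2, 3.4142, 3.4142, 4]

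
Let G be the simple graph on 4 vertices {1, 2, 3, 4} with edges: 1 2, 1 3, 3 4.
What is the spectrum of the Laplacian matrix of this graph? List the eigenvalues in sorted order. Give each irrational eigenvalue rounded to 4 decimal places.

[0, 0.5858, 2, 3.4142]

Each diagonal entry of L is the vertex degree and each off-diagonal entry is -1 where an edge is present, 0 otherwise; in the order [1, 2, 3, 4] the diagonal is [2, 1, 2, 1]. The multiplicity of 0 as a Laplacian eigenvalue equals the number of connected components. The single zero eigenvalue shows the graph is connected.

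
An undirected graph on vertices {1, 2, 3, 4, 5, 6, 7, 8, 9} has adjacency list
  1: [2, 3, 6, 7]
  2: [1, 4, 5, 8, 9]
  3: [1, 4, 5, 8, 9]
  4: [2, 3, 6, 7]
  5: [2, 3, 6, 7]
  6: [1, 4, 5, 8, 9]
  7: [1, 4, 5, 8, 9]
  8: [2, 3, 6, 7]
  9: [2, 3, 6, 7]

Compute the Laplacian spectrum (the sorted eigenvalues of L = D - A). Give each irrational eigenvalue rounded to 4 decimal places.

[0, 4, 4, 4, 4, 5, 5, 5, 9]

Each diagonal entry of L is the vertex degree and each off-diagonal entry is -1 where an edge is present, 0 otherwise; in the order [1, 2, 3, 4, 5, 6, 7, 8, 9] the diagonal is [4, 5, 5, 4, 4, 5, 5, 4, 4]. Diagonalising L (or applying a numerical eigensolver to the 9x9 matrix) gives the spectrum above. The largest eigenvalue, 9, is at most the vertex count 9.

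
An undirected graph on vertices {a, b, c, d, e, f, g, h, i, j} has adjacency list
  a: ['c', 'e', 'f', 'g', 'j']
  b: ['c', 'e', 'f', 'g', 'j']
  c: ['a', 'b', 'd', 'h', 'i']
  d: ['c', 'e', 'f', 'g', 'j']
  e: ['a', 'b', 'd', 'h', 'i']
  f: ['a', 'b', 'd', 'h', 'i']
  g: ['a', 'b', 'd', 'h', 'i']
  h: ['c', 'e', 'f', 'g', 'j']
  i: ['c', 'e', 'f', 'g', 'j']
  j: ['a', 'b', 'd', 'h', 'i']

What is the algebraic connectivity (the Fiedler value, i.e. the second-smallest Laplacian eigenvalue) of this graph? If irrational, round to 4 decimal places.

With the vertex order [a, b, c, d, e, f, g, h, i, j], the degrees are [5, 5, 5, 5, 5, 5, 5, 5, 5, 5], giving D = diag(5, 5, 5, 5, 5, 5, 5, 5, 5, 5) and L = D - A. The smallest Laplacian eigenvalue is always 0. The next one, lambda_2 = 5, measures how hard the graph is to disconnect: larger values mean better connectivity. By the matrix-tree theorem the graph has (1/10) * product of the nonzero eigenvalues = 390625 spanning trees. The eigenvalues sum to 50, which equals trace(L) = 2|E|.

5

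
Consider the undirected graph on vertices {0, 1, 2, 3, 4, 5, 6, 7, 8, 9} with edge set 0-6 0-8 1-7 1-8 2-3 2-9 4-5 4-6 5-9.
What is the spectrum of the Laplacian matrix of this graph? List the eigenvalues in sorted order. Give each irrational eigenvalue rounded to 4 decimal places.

With the vertex order [0, 1, 2, 3, 4, 5, 6, 7, 8, 9], the degrees are [2, 2, 2, 1, 2, 2, 2, 1, 2, 2], giving D = diag(2, 2, 2, 1, 2, 2, 2, 1, 2, 2) and L = D - A. Since every row of L sums to 0, the all-ones vector is in the kernel and 0 is an eigenvalue. The single zero eigenvalue shows the graph is connected. There is one zero in the spectrum, matching the 1 component.

[0, 0.0979, 0.3820, 0.8244, 1.3820, 2, 2.6180, 3.1756, 3.6180, 3.9021]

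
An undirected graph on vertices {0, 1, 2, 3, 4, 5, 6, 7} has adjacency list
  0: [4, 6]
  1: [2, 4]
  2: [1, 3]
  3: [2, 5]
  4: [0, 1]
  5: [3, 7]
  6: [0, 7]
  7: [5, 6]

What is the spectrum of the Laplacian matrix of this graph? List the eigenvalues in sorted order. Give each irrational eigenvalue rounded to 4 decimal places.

[0, 0.5858, 0.5858, 2, 2, 3.4142, 3.4142, 4]

Each diagonal entry of L is the vertex degree and each off-diagonal entry is -1 where an edge is present, 0 otherwise; in the order [0, 1, 2, 3, 4, 5, 6, 7] the diagonal is [2, 2, 2, 2, 2, 2, 2, 2]. The multiplicity of 0 as a Laplacian eigenvalue equals the number of connected components. The single zero eigenvalue shows the graph is connected.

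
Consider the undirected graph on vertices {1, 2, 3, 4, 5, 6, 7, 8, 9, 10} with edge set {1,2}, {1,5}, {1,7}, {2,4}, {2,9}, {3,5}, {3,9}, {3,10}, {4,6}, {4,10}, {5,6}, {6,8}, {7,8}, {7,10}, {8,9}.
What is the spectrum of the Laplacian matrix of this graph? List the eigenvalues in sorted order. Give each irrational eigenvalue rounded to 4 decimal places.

Reading degrees in the order [1, 2, 3, 4, 5, 6, 7, 8, 9, 10] gives [3, 3, 3, 3, 3, 3, 3, 3, 3, 3]; set D = diag(3, 3, 3, 3, 3, 3, 3, 3, 3, 3) and form L = D - A. Diagonalising L (or applying a numerical eigensolver to the 10x10 matrix) gives the spectrum above. There is one zero in the spectrum, matching the 1 component.

[0, 2, 2, 2, 2, 2, 5, 5, 5, 5]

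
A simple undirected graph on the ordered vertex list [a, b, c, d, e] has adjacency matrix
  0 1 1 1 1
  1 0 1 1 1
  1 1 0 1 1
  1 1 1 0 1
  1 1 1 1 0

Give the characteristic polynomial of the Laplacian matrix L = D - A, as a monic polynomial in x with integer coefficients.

Each diagonal entry of L is the vertex degree and each off-diagonal entry is -1 where an edge is present, 0 otherwise; in the order [a, b, c, d, e] the diagonal is [4, 4, 4, 4, 4]. L has integer entries, so p(x) = det(xI - L) has integer coefficients. Expanding the determinant yields x^5 - 20x^4 + 150x^3 - 500x^2 + 625x. The constant term is 0 because L is singular (the all-ones vector lies in its kernel).

x^5 - 20x^4 + 150x^3 - 500x^2 + 625x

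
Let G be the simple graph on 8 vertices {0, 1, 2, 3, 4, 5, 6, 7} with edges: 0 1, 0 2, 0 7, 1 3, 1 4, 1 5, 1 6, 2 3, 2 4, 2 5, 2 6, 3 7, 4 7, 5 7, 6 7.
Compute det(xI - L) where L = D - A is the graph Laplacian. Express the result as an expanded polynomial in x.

Each diagonal entry of L is the vertex degree and each off-diagonal entry is -1 where an edge is present, 0 otherwise; in the order [0, 1, 2, 3, 4, 5, 6, 7] the diagonal is [3, 5, 5, 3, 3, 3, 3, 5]. L has integer entries, so p(x) = det(xI - L) has integer coefficients. Expanding the determinant yields x^8 - 30x^7 + 375x^6 - 2540x^5 + 10095x^4 - 23598x^3 + 30105x^2 - 16200x. The coefficient of x^7 equals -trace(L) = -30, matching the sum of degrees. By the matrix-tree theorem the graph has (1/8) * product of the nonzero eigenvalues = 2025 spanning trees.

x^8 - 30x^7 + 375x^6 - 2540x^5 + 10095x^4 - 23598x^3 + 30105x^2 - 16200x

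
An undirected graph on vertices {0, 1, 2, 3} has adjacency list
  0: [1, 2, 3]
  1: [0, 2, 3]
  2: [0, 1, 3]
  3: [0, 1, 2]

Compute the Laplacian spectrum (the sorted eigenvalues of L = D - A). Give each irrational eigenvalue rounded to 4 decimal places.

[0, 4, 4, 4]

Reading degrees in the order [0, 1, 2, 3] gives [3, 3, 3, 3]; set D = diag(3, 3, 3, 3) and form L = D - A. L is symmetric positive semidefinite, so every eigenvalue is real and nonnegative. The single zero eigenvalue shows the graph is connected. The eigenvalues sum to 12, which equals trace(L) = 2|E|.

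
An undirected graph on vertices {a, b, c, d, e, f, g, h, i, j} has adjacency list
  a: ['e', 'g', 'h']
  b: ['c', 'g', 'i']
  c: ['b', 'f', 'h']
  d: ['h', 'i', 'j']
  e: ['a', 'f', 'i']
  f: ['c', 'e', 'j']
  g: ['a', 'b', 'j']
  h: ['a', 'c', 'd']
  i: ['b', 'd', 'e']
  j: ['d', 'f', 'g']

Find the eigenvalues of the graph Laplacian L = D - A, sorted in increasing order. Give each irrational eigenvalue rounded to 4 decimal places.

Reading degrees in the order [a, b, c, d, e, f, g, h, i, j] gives [3, 3, 3, 3, 3, 3, 3, 3, 3, 3]; set D = diag(3, 3, 3, 3, 3, 3, 3, 3, 3, 3) and form L = D - A. Diagonalising L (or applying a numerical eigensolver to the 10x10 matrix) gives the spectrum above. The single zero eigenvalue shows the graph is connected. There is one zero in the spectrum, matching the 1 component. By the matrix-tree theorem the graph has (1/10) * product of the nonzero eigenvalues = 2000 spanning trees.

[0, 2, 2, 2, 2, 2, 5, 5, 5, 5]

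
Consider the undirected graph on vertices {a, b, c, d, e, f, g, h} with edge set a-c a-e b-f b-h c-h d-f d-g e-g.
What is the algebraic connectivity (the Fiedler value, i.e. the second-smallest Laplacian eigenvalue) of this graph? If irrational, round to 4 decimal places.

0.5858

Each diagonal entry of L is the vertex degree and each off-diagonal entry is -1 where an edge is present, 0 otherwise; in the order [a, b, c, d, e, f, g, h] the diagonal is [2, 2, 2, 2, 2, 2, 2, 2]. The smallest Laplacian eigenvalue is always 0. The next one, lambda_2 = 0.5858, measures how hard the graph is to disconnect: larger values mean better connectivity. The eigenvalues sum to 16, which equals trace(L) = 2|E|.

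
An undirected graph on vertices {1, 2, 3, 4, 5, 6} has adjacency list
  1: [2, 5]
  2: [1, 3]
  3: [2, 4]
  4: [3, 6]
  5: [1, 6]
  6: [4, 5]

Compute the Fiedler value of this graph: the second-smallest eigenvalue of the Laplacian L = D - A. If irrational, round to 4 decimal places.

Reading degrees in the order [1, 2, 3, 4, 5, 6] gives [2, 2, 2, 2, 2, 2]; set D = diag(2, 2, 2, 2, 2, 2) and form L = D - A. The sorted Laplacian eigenvalues are [0, 1, 1, 3, 3, 4]; the algebraic connectivity is the second entry, 1. By the matrix-tree theorem the graph has (1/6) * product of the nonzero eigenvalues = 6 spanning trees. The largest eigenvalue, 4, is at most the vertex count 6.

1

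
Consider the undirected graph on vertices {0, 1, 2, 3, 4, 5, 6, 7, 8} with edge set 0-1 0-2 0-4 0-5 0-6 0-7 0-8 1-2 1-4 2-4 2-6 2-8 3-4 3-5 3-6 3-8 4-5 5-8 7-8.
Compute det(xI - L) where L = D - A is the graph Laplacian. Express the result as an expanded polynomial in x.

Reading degrees in the order [0, 1, 2, 3, 4, 5, 6, 7, 8] gives [7, 3, 5, 4, 5, 4, 3, 2, 5]; set D = diag(7, 3, 5, 4, 5, 4, 3, 2, 5) and form L = D - A. L has integer entries, so p(x) = det(xI - L) has integer coefficients. Expanding the determinant yields x^9 - 38x^8 + 614x^7 - 5500x^6 + 29813x^5 - 99914x^4 + 201710x^3 - 223808x^2 + 104292x. The constant term is 0 because L is singular (the all-ones vector lies in its kernel). By the matrix-tree theorem the graph has (1/9) * product of the nonzero eigenvalues = 11588 spanning trees. The eigenvalues sum to 38, which equals trace(L) = 2|E|.

x^9 - 38x^8 + 614x^7 - 5500x^6 + 29813x^5 - 99914x^4 + 201710x^3 - 223808x^2 + 104292x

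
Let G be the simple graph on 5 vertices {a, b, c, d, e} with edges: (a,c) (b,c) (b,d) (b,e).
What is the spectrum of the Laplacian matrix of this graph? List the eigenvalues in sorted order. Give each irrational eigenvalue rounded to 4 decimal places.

[0, 0.5188, 1, 2.3111, 4.1701]

Each diagonal entry of L is the vertex degree and each off-diagonal entry is -1 where an edge is present, 0 otherwise; in the order [a, b, c, d, e] the diagonal is [1, 3, 2, 1, 1]. Diagonalising L (or applying a numerical eigensolver to the 5x5 matrix) gives the spectrum above. The single zero eigenvalue shows the graph is connected. The eigenvalues sum to 8, which equals trace(L) = 2|E|. The largest eigenvalue, 4.1701, is at most the vertex count 5.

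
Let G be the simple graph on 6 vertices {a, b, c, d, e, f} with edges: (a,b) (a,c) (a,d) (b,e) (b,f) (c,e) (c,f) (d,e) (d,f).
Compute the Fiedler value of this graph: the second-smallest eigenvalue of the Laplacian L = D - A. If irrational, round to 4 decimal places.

3

Each diagonal entry of L is the vertex degree and each off-diagonal entry is -1 where an edge is present, 0 otherwise; in the order [a, b, c, d, e, f] the diagonal is [3, 3, 3, 3, 3, 3]. The smallest Laplacian eigenvalue is always 0. The next one, lambda_2 = 3, measures how hard the graph is to disconnect: larger values mean better connectivity. The largest eigenvalue, 6, is at most the vertex count 6. There is one zero in the spectrum, matching the 1 component.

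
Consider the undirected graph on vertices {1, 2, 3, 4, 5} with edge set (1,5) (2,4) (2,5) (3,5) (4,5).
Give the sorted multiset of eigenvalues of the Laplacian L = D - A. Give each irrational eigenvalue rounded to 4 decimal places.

With the vertex order [1, 2, 3, 4, 5], the degrees are [1, 2, 1, 2, 4], giving D = diag(1, 2, 1, 2, 4) and L = D - A. Diagonalising L (or applying a numerical eigensolver to the 5x5 matrix) gives the spectrum above. The single zero eigenvalue shows the graph is connected. The eigenvalues sum to 10, which equals trace(L) = 2|E|.

[0, 1, 1, 3, 5]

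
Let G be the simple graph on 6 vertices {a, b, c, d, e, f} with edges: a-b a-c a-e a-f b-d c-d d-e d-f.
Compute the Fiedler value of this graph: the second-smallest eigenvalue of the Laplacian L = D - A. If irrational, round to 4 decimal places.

With the vertex order [a, b, c, d, e, f], the degrees are [4, 2, 2, 4, 2, 2], giving D = diag(4, 2, 2, 4, 2, 2) and L = D - A. Computing the eigenvalues of L and sorting gives [0, 2, 2, 2, 4, 6]. The Fiedler value lambda_2 = 2 is strictly positive, so the graph is connected. There is one zero in the spectrum, matching the 1 component.

2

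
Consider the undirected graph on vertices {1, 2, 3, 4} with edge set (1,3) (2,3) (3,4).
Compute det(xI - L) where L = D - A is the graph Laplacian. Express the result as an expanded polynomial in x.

x^4 - 6x^3 + 9x^2 - 4x

Reading degrees in the order [1, 2, 3, 4] gives [1, 1, 3, 1]; set D = diag(1, 1, 3, 1) and form L = D - A. L has integer entries, so p(x) = det(xI - L) has integer coefficients. Expanding the determinant yields x^4 - 6x^3 + 9x^2 - 4x. Since p(0) = det(-L) = 0, x divides p(x).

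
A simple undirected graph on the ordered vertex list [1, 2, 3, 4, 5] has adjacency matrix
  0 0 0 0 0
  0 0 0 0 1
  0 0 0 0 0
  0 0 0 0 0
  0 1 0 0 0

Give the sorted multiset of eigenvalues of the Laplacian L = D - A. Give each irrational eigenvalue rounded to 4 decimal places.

[0, 0, 0, 0, 2]

Reading degrees in the order [1, 2, 3, 4, 5] gives [0, 1, 0, 0, 1]; set D = diag(0, 1, 0, 0, 1) and form L = D - A. L is symmetric positive semidefinite, so every eigenvalue is real and nonnegative. The 4 zero eigenvalues correspond to the 4 connected components.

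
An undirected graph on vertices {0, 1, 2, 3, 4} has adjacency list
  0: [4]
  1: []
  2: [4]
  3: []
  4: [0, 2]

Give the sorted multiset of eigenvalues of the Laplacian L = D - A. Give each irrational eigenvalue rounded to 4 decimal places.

[0, 0, 0, 1, 3]

Reading degrees in the order [0, 1, 2, 3, 4] gives [1, 0, 1, 0, 2]; set D = diag(1, 0, 1, 0, 2) and form L = D - A. L is symmetric positive semidefinite, so every eigenvalue is real and nonnegative. The 3 zero eigenvalues correspond to the 3 connected components. The largest eigenvalue, 3, is at most the vertex count 5.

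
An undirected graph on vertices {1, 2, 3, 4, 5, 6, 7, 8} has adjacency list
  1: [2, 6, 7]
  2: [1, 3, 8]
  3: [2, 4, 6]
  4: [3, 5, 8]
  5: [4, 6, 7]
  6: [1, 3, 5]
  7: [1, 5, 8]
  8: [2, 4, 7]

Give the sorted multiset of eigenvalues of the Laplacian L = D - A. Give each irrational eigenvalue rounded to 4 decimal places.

Reading degrees in the order [1, 2, 3, 4, 5, 6, 7, 8] gives [3, 3, 3, 3, 3, 3, 3, 3]; set D = diag(3, 3, 3, 3, 3, 3, 3, 3) and form L = D - A. The multiplicity of 0 as a Laplacian eigenvalue equals the number of connected components. By the matrix-tree theorem the graph has (1/8) * product of the nonzero eigenvalues = 384 spanning trees.

[0, 2, 2, 2, 4, 4, 4, 6]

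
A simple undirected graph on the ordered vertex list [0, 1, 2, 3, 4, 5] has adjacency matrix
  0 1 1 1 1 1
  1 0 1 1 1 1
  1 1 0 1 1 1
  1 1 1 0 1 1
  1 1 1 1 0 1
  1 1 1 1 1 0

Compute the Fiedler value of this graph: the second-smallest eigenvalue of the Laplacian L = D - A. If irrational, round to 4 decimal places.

Each diagonal entry of L is the vertex degree and each off-diagonal entry is -1 where an edge is present, 0 otherwise; in the order [0, 1, 2, 3, 4, 5] the diagonal is [5, 5, 5, 5, 5, 5]. The smallest Laplacian eigenvalue is always 0. The next one, lambda_2 = 6, measures how hard the graph is to disconnect: larger values mean better connectivity. By the matrix-tree theorem the graph has (1/6) * product of the nonzero eigenvalues = 1296 spanning trees.

6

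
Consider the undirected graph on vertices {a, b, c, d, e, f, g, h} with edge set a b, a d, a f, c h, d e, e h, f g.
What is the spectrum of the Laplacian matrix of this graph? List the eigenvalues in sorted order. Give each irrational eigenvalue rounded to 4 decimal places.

With the vertex order [a, b, c, d, e, f, g, h], the degrees are [3, 1, 1, 2, 2, 2, 1, 2], giving D = diag(3, 1, 1, 2, 2, 2, 1, 2) and L = D - A. Diagonalising L (or applying a numerical eigensolver to the 8x8 matrix) gives the spectrum above. The single zero eigenvalue shows the graph is connected. The largest eigenvalue, 4.3429, is at most the vertex count 8.

[0, 0.1864, 0.5858, 1, 2, 2.4707, 3.4142, 4.3429]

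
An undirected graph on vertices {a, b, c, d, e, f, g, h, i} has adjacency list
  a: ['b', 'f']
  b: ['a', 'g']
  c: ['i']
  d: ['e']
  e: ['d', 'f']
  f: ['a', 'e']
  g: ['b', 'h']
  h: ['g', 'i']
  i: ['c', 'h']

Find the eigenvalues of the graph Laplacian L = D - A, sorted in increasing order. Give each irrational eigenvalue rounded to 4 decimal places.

[0, 0.1206, 0.4679, 1, 1.6527, 2.3473, 3, 3.5321, 3.8794]

Reading degrees in the order [a, b, c, d, e, f, g, h, i] gives [2, 2, 1, 1, 2, 2, 2, 2, 2]; set D = diag(2, 2, 1, 1, 2, 2, 2, 2, 2) and form L = D - A. Since every row of L sums to 0, the all-ones vector is in the kernel and 0 is an eigenvalue. The single zero eigenvalue shows the graph is connected. The eigenvalues sum to 16, which equals trace(L) = 2|E|. By the matrix-tree theorem the graph has (1/9) * product of the nonzero eigenvalues = 1 spanning tree.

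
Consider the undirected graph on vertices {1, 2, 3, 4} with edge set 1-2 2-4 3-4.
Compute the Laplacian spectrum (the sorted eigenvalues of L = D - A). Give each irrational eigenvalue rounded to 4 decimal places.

Reading degrees in the order [1, 2, 3, 4] gives [1, 2, 1, 2]; set D = diag(1, 2, 1, 2) and form L = D - A. The multiplicity of 0 as a Laplacian eigenvalue equals the number of connected components. The largest eigenvalue, 3.4142, is at most the vertex count 4.

[0, 0.5858, 2, 3.4142]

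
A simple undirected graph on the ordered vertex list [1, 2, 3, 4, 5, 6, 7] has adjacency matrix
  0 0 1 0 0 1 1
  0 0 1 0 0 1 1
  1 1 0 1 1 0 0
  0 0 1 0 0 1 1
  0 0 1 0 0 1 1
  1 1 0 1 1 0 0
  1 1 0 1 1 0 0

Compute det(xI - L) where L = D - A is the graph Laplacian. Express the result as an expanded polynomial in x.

Each diagonal entry of L is the vertex degree and each off-diagonal entry is -1 where an edge is present, 0 otherwise; in the order [1, 2, 3, 4, 5, 6, 7] the diagonal is [3, 3, 4, 3, 3, 4, 4]. Computing det(xI - L) by cofactor expansion (or equivalently via sum-over-permutations) gives x^7 - 24x^6 + 234x^5 - 1192x^4 + 3357x^3 - 4968x^2 + 3024x. Since p(0) = det(-L) = 0, x divides p(x). The eigenvalues sum to 24, which equals trace(L) = 2|E|.

x^7 - 24x^6 + 234x^5 - 1192x^4 + 3357x^3 - 4968x^2 + 3024x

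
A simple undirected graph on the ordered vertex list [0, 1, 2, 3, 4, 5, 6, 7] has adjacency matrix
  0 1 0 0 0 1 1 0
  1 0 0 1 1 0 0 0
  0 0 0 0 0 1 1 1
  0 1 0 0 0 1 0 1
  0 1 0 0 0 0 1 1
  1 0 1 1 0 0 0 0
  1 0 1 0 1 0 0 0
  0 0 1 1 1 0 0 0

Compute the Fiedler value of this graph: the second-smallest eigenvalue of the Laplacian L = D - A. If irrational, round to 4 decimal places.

2

Reading degrees in the order [0, 1, 2, 3, 4, 5, 6, 7] gives [3, 3, 3, 3, 3, 3, 3, 3]; set D = diag(3, 3, 3, 3, 3, 3, 3, 3) and form L = D - A. The sorted Laplacian eigenvalues are [0, 2, 2, 2, 4, 4, 4, 6]; the algebraic connectivity is the second entry, 2. There is one zero in the spectrum, matching the 1 component.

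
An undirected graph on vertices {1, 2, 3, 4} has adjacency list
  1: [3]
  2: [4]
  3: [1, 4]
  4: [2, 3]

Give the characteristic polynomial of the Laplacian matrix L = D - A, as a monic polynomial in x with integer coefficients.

Each diagonal entry of L is the vertex degree and each off-diagonal entry is -1 where an edge is present, 0 otherwise; in the order [1, 2, 3, 4] the diagonal is [1, 1, 2, 2]. L has integer entries, so p(x) = det(xI - L) has integer coefficients. Expanding the determinant yields x^4 - 6x^3 + 10x^2 - 4x. The coefficient of x^3 equals -trace(L) = -6, matching the sum of degrees. The largest eigenvalue, 3.4142, is at most the vertex count 4.

x^4 - 6x^3 + 10x^2 - 4x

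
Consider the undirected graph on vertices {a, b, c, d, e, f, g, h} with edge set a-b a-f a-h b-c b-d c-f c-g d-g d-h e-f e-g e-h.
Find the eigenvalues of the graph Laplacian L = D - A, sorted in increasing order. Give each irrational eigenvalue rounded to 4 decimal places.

Reading degrees in the order [a, b, c, d, e, f, g, h] gives [3, 3, 3, 3, 3, 3, 3, 3]; set D = diag(3, 3, 3, 3, 3, 3, 3, 3) and form L = D - A. Diagonalising L (or applying a numerical eigensolver to the 8x8 matrix) gives the spectrum above. The eigenvalues sum to 24, which equals trace(L) = 2|E|.

[0, 2, 2, 2, 4, 4, 4, 6]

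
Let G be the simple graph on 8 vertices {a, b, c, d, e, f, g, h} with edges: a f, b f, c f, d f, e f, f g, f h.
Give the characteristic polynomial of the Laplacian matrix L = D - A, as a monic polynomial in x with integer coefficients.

With the vertex order [a, b, c, d, e, f, g, h], the degrees are [1, 1, 1, 1, 1, 7, 1, 1], giving D = diag(1, 1, 1, 1, 1, 7, 1, 1) and L = D - A. The eigenvalues of L are [0, 1, 1, 1, 1, 1, 1, 8]; the characteristic polynomial is the product of (x - lambda_i), which multiplies out to x^8 - 14x^7 + 63x^6 - 140x^5 + 175x^4 - 126x^3 + 49x^2 - 8x. The coefficient of x^7 equals -trace(L) = -14, matching the sum of degrees. The largest eigenvalue, 8, is at most the vertex count 8.

x^8 - 14x^7 + 63x^6 - 140x^5 + 175x^4 - 126x^3 + 49x^2 - 8x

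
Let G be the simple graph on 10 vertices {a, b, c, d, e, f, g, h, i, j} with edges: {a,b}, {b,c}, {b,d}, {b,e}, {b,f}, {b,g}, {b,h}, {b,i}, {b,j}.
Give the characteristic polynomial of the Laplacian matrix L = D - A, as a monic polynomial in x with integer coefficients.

x^10 - 18x^9 + 108x^8 - 336x^7 + 630x^6 - 756x^5 + 588x^4 - 288x^3 + 81x^2 - 10x

With the vertex order [a, b, c, d, e, f, g, h, i, j], the degrees are [1, 9, 1, 1, 1, 1, 1, 1, 1, 1], giving D = diag(1, 9, 1, 1, 1, 1, 1, 1, 1, 1) and L = D - A. The eigenvalues of L are [0, 1, 1, 1, 1, 1, 1, 1, 1, 10]; the characteristic polynomial is the product of (x - lambda_i), which multiplies out to x^10 - 18x^9 + 108x^8 - 336x^7 + 630x^6 - 756x^5 + 588x^4 - 288x^3 + 81x^2 - 10x. Since p(0) = det(-L) = 0, x divides p(x). There is one zero in the spectrum, matching the 1 component.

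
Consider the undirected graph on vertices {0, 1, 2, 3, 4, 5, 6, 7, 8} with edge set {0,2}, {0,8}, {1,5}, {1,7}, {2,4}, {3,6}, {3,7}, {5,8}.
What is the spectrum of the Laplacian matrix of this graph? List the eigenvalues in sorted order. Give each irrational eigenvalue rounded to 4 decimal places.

[0, 0.1206, 0.4679, 1, 1.6527, 2.3473, 3, 3.5321, 3.8794]

With the vertex order [0, 1, 2, 3, 4, 5, 6, 7, 8], the degrees are [2, 2, 2, 2, 1, 2, 1, 2, 2], giving D = diag(2, 2, 2, 2, 1, 2, 1, 2, 2) and L = D - A. Diagonalising L (or applying a numerical eigensolver to the 9x9 matrix) gives the spectrum above. The eigenvalues sum to 16, which equals trace(L) = 2|E|.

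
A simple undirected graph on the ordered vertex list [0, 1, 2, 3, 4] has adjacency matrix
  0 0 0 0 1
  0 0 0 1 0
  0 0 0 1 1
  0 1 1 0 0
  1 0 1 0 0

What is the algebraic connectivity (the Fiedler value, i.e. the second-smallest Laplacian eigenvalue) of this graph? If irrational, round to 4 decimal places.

Each diagonal entry of L is the vertex degree and each off-diagonal entry is -1 where an edge is present, 0 otherwise; in the order [0, 1, 2, 3, 4] the diagonal is [1, 1, 2, 2, 2]. Computing the eigenvalues of L and sorting gives [0, 0.3820, 1.3820, 2.6180, 3.6180]. The Fiedler value lambda_2 = 0.3820 is strictly positive, so the graph is connected. There is one zero in the spectrum, matching the 1 component.

0.3820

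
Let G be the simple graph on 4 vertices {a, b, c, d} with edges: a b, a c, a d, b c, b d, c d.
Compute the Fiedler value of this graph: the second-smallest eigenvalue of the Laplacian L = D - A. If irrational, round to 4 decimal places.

Reading degrees in the order [a, b, c, d] gives [3, 3, 3, 3]; set D = diag(3, 3, 3, 3) and form L = D - A. Computing the eigenvalues of L and sorting gives [0, 4, 4, 4]. The Fiedler value lambda_2 = 4 is strictly positive, so the graph is connected. The largest eigenvalue, 4, is at most the vertex count 4. There is one zero in the spectrum, matching the 1 component.

4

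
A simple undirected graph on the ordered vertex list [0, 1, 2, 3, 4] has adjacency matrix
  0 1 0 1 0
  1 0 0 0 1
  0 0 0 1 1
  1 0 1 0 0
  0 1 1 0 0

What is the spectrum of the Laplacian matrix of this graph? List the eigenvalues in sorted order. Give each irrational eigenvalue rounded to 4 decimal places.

[0, 1.3820, 1.3820, 3.6180, 3.6180]

Each diagonal entry of L is the vertex degree and each off-diagonal entry is -1 where an edge is present, 0 otherwise; in the order [0, 1, 2, 3, 4] the diagonal is [2, 2, 2, 2, 2]. Since every row of L sums to 0, the all-ones vector is in the kernel and 0 is an eigenvalue. The single zero eigenvalue shows the graph is connected. The largest eigenvalue, 3.6180, is at most the vertex count 5. There is one zero in the spectrum, matching the 1 component.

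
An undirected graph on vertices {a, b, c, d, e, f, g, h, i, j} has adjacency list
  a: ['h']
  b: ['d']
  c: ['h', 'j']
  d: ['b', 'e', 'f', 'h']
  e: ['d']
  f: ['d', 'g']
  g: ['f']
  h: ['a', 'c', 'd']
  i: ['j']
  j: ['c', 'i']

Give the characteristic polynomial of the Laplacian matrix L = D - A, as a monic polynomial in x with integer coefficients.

x^10 - 18x^9 + 132x^8 - 514x^7 + 1161x^6 - 1562x^5 + 1239x^4 - 552x^3 + 123x^2 - 10x

Reading degrees in the order [a, b, c, d, e, f, g, h, i, j] gives [1, 1, 2, 4, 1, 2, 1, 3, 1, 2]; set D = diag(1, 1, 2, 4, 1, 2, 1, 3, 1, 2) and form L = D - A. Computing det(xI - L) by cofactor expansion (or equivalently via sum-over-permutations) gives x^10 - 18x^9 + 132x^8 - 514x^7 + 1161x^6 - 1562x^5 + 1239x^4 - 552x^3 + 123x^2 - 10x. Since p(0) = det(-L) = 0, x divides p(x). By the matrix-tree theorem the graph has (1/10) * product of the nonzero eigenvalues = 1 spanning tree.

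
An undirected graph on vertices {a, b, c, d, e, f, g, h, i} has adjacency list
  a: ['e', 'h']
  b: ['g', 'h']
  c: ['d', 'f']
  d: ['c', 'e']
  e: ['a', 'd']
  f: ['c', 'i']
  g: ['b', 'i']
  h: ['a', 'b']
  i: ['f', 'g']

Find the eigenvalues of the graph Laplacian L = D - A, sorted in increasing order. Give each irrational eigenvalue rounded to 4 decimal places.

Reading degrees in the order [a, b, c, d, e, f, g, h, i] gives [2, 2, 2, 2, 2, 2, 2, 2, 2]; set D = diag(2, 2, 2, 2, 2, 2, 2, 2, 2) and form L = D - A. L is symmetric positive semidefinite, so every eigenvalue is real and nonnegative. There is one zero in the spectrum, matching the 1 component.

[0, 0.4679, 0.4679, 1.6527, 1.6527, 3, 3, 3.8794, 3.8794]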